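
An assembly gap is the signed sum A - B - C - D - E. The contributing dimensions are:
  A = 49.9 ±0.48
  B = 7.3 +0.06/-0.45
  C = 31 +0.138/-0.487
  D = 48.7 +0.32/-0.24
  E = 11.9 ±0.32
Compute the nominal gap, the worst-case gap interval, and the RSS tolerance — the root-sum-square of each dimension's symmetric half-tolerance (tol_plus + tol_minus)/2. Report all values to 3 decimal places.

Stack each dimension's contribution:
  +A: nom +49.900 → Σnom=49.900; wc +0.480/-0.480 → slack +0.480/-0.480; half-tol=0.480, Σhalf²=0.230400
  -B: nom -7.300 → Σnom=42.600; wc +0.450/-0.060 → slack +0.930/-0.540; half-tol=0.255, Σhalf²=0.295425
  -C: nom -31.000 → Σnom=11.600; wc +0.487/-0.138 → slack +1.417/-0.678; half-tol=0.312, Σhalf²=0.393081
  -D: nom -48.700 → Σnom=-37.100; wc +0.240/-0.320 → slack +1.657/-0.998; half-tol=0.280, Σhalf²=0.471481
  -E: nom -11.900 → Σnom=-49.000; wc +0.320/-0.320 → slack +1.977/-1.318; half-tol=0.320, Σhalf²=0.573881
Nominal = -49.000. Worst-case = [-49.000 - 1.318, -49.000 + 1.977] = [-50.318, -47.023]. RSS = √0.573881 = 0.758.

nominal=-49.000 wc=[-50.318,-47.023] rss=0.758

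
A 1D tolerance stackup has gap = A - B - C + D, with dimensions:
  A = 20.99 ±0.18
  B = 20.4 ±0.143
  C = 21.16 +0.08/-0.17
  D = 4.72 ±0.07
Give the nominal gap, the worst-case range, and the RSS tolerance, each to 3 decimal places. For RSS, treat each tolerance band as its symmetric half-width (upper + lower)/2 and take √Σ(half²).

nominal=-15.850 wc=[-16.323,-15.287] rss=0.271

Stack each dimension's contribution:
  +A: nom +20.990 → Σnom=20.990; wc +0.180/-0.180 → slack +0.180/-0.180; half-tol=0.180, Σhalf²=0.032400
  -B: nom -20.400 → Σnom=0.590; wc +0.143/-0.143 → slack +0.323/-0.323; half-tol=0.143, Σhalf²=0.052849
  -C: nom -21.160 → Σnom=-20.570; wc +0.170/-0.080 → slack +0.493/-0.403; half-tol=0.125, Σhalf²=0.068474
  +D: nom +4.720 → Σnom=-15.850; wc +0.070/-0.070 → slack +0.563/-0.473; half-tol=0.070, Σhalf²=0.073374
Nominal = -15.850. Worst-case = [-15.850 - 0.473, -15.850 + 0.563] = [-16.323, -15.287]. RSS = √0.073374 = 0.271.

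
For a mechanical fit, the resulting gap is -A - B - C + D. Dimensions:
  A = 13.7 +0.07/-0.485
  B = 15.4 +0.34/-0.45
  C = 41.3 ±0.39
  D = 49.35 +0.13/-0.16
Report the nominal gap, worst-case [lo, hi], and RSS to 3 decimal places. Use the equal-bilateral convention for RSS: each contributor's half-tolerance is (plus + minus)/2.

nominal=-21.050 wc=[-22.010,-19.595] rss=0.637

Stack each dimension's contribution:
  -A: nom -13.700 → Σnom=-13.700; wc +0.485/-0.070 → slack +0.485/-0.070; half-tol=0.277, Σhalf²=0.077006
  -B: nom -15.400 → Σnom=-29.100; wc +0.450/-0.340 → slack +0.935/-0.410; half-tol=0.395, Σhalf²=0.233031
  -C: nom -41.300 → Σnom=-70.400; wc +0.390/-0.390 → slack +1.325/-0.800; half-tol=0.390, Σhalf²=0.385131
  +D: nom +49.350 → Σnom=-21.050; wc +0.130/-0.160 → slack +1.455/-0.960; half-tol=0.145, Σhalf²=0.406156
Nominal = -21.050. Worst-case = [-21.050 - 0.960, -21.050 + 1.455] = [-22.010, -19.595]. RSS = √0.406156 = 0.637.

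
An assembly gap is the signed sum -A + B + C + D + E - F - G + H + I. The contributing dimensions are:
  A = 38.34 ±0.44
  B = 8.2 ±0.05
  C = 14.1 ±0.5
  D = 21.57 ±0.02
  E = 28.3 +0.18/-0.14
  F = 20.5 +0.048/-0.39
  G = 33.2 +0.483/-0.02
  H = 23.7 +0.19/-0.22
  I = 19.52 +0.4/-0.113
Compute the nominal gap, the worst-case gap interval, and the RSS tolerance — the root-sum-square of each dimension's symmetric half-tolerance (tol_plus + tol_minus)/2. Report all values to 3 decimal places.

nominal=23.350 wc=[21.336,25.540] rss=0.831

Stack each dimension's contribution:
  -A: nom -38.340 → Σnom=-38.340; wc +0.440/-0.440 → slack +0.440/-0.440; half-tol=0.440, Σhalf²=0.193600
  +B: nom +8.200 → Σnom=-30.140; wc +0.050/-0.050 → slack +0.490/-0.490; half-tol=0.050, Σhalf²=0.196100
  +C: nom +14.100 → Σnom=-16.040; wc +0.500/-0.500 → slack +0.990/-0.990; half-tol=0.500, Σhalf²=0.446100
  +D: nom +21.570 → Σnom=5.530; wc +0.020/-0.020 → slack +1.010/-1.010; half-tol=0.020, Σhalf²=0.446500
  +E: nom +28.300 → Σnom=33.830; wc +0.180/-0.140 → slack +1.190/-1.150; half-tol=0.160, Σhalf²=0.472100
  -F: nom -20.500 → Σnom=13.330; wc +0.390/-0.048 → slack +1.580/-1.198; half-tol=0.219, Σhalf²=0.520061
  -G: nom -33.200 → Σnom=-19.870; wc +0.020/-0.483 → slack +1.600/-1.681; half-tol=0.252, Σhalf²=0.583313
  +H: nom +23.700 → Σnom=3.830; wc +0.190/-0.220 → slack +1.790/-1.901; half-tol=0.205, Σhalf²=0.625338
  +I: nom +19.520 → Σnom=23.350; wc +0.400/-0.113 → slack +2.190/-2.014; half-tol=0.257, Σhalf²=0.691130
Nominal = 23.350. Worst-case = [23.350 - 2.014, 23.350 + 2.190] = [21.336, 25.540]. RSS = √0.691130 = 0.831.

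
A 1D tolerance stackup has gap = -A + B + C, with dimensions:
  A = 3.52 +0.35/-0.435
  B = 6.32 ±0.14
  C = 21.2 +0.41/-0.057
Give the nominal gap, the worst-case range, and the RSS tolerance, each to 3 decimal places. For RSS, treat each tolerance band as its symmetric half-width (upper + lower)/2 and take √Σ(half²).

Stack each dimension's contribution:
  -A: nom -3.520 → Σnom=-3.520; wc +0.435/-0.350 → slack +0.435/-0.350; half-tol=0.392, Σhalf²=0.154056
  +B: nom +6.320 → Σnom=2.800; wc +0.140/-0.140 → slack +0.575/-0.490; half-tol=0.140, Σhalf²=0.173656
  +C: nom +21.200 → Σnom=24.000; wc +0.410/-0.057 → slack +0.985/-0.547; half-tol=0.233, Σhalf²=0.228178
Nominal = 24.000. Worst-case = [24.000 - 0.547, 24.000 + 0.985] = [23.453, 24.985]. RSS = √0.228178 = 0.478.

nominal=24.000 wc=[23.453,24.985] rss=0.478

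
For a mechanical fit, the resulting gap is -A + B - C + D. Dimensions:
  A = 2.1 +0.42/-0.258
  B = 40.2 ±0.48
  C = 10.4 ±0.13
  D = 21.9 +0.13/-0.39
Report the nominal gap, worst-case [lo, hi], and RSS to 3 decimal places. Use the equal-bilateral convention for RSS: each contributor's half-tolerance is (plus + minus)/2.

nominal=49.600 wc=[48.180,50.598] rss=0.656

Stack each dimension's contribution:
  -A: nom -2.100 → Σnom=-2.100; wc +0.258/-0.420 → slack +0.258/-0.420; half-tol=0.339, Σhalf²=0.114921
  +B: nom +40.200 → Σnom=38.100; wc +0.480/-0.480 → slack +0.738/-0.900; half-tol=0.480, Σhalf²=0.345321
  -C: nom -10.400 → Σnom=27.700; wc +0.130/-0.130 → slack +0.868/-1.030; half-tol=0.130, Σhalf²=0.362221
  +D: nom +21.900 → Σnom=49.600; wc +0.130/-0.390 → slack +0.998/-1.420; half-tol=0.260, Σhalf²=0.429821
Nominal = 49.600. Worst-case = [49.600 - 1.420, 49.600 + 0.998] = [48.180, 50.598]. RSS = √0.429821 = 0.656.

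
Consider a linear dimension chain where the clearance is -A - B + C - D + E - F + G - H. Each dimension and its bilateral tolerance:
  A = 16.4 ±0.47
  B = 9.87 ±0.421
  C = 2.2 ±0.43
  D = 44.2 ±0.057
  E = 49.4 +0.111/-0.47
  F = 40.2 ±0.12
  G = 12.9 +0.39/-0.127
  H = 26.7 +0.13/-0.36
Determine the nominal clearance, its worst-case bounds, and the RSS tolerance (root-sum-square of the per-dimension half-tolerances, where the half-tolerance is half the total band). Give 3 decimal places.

nominal=-72.870 wc=[-75.095,-70.511] rss=0.901

Stack each dimension's contribution:
  -A: nom -16.400 → Σnom=-16.400; wc +0.470/-0.470 → slack +0.470/-0.470; half-tol=0.470, Σhalf²=0.220900
  -B: nom -9.870 → Σnom=-26.270; wc +0.421/-0.421 → slack +0.891/-0.891; half-tol=0.421, Σhalf²=0.398141
  +C: nom +2.200 → Σnom=-24.070; wc +0.430/-0.430 → slack +1.321/-1.321; half-tol=0.430, Σhalf²=0.583041
  -D: nom -44.200 → Σnom=-68.270; wc +0.057/-0.057 → slack +1.378/-1.378; half-tol=0.057, Σhalf²=0.586290
  +E: nom +49.400 → Σnom=-18.870; wc +0.111/-0.470 → slack +1.489/-1.848; half-tol=0.290, Σhalf²=0.670680
  -F: nom -40.200 → Σnom=-59.070; wc +0.120/-0.120 → slack +1.609/-1.968; half-tol=0.120, Σhalf²=0.685080
  +G: nom +12.900 → Σnom=-46.170; wc +0.390/-0.127 → slack +1.999/-2.095; half-tol=0.259, Σhalf²=0.751902
  -H: nom -26.700 → Σnom=-72.870; wc +0.360/-0.130 → slack +2.359/-2.225; half-tol=0.245, Σhalf²=0.811927
Nominal = -72.870. Worst-case = [-72.870 - 2.225, -72.870 + 2.359] = [-75.095, -70.511]. RSS = √0.811927 = 0.901.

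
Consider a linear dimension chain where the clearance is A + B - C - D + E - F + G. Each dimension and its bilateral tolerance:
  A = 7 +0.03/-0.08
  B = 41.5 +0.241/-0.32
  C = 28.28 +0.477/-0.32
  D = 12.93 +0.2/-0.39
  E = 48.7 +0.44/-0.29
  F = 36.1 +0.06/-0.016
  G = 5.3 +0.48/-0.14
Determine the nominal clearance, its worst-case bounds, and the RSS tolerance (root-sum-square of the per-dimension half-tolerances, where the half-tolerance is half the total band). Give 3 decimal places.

nominal=25.190 wc=[23.623,27.107] rss=0.747

Stack each dimension's contribution:
  +A: nom +7.000 → Σnom=7.000; wc +0.030/-0.080 → slack +0.030/-0.080; half-tol=0.055, Σhalf²=0.003025
  +B: nom +41.500 → Σnom=48.500; wc +0.241/-0.320 → slack +0.271/-0.400; half-tol=0.280, Σhalf²=0.081705
  -C: nom -28.280 → Σnom=20.220; wc +0.320/-0.477 → slack +0.591/-0.877; half-tol=0.398, Σhalf²=0.240507
  -D: nom -12.930 → Σnom=7.290; wc +0.390/-0.200 → slack +0.981/-1.077; half-tol=0.295, Σhalf²=0.327533
  +E: nom +48.700 → Σnom=55.990; wc +0.440/-0.290 → slack +1.421/-1.367; half-tol=0.365, Σhalf²=0.460757
  -F: nom -36.100 → Σnom=19.890; wc +0.016/-0.060 → slack +1.437/-1.427; half-tol=0.038, Σhalf²=0.462201
  +G: nom +5.300 → Σnom=25.190; wc +0.480/-0.140 → slack +1.917/-1.567; half-tol=0.310, Σhalf²=0.558302
Nominal = 25.190. Worst-case = [25.190 - 1.567, 25.190 + 1.917] = [23.623, 27.107]. RSS = √0.558302 = 0.747.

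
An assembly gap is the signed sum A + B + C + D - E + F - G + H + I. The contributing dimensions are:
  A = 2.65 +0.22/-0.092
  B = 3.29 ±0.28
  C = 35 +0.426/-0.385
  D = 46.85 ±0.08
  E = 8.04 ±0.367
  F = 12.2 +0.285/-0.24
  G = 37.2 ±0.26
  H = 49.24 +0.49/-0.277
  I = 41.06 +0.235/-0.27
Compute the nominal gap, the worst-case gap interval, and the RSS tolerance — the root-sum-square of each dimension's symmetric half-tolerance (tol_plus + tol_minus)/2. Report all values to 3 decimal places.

Stack each dimension's contribution:
  +A: nom +2.650 → Σnom=2.650; wc +0.220/-0.092 → slack +0.220/-0.092; half-tol=0.156, Σhalf²=0.024336
  +B: nom +3.290 → Σnom=5.940; wc +0.280/-0.280 → slack +0.500/-0.372; half-tol=0.280, Σhalf²=0.102736
  +C: nom +35.000 → Σnom=40.940; wc +0.426/-0.385 → slack +0.926/-0.757; half-tol=0.405, Σhalf²=0.267166
  +D: nom +46.850 → Σnom=87.790; wc +0.080/-0.080 → slack +1.006/-0.837; half-tol=0.080, Σhalf²=0.273566
  -E: nom -8.040 → Σnom=79.750; wc +0.367/-0.367 → slack +1.373/-1.204; half-tol=0.367, Σhalf²=0.408255
  +F: nom +12.200 → Σnom=91.950; wc +0.285/-0.240 → slack +1.658/-1.444; half-tol=0.262, Σhalf²=0.477162
  -G: nom -37.200 → Σnom=54.750; wc +0.260/-0.260 → slack +1.918/-1.704; half-tol=0.260, Σhalf²=0.544762
  +H: nom +49.240 → Σnom=103.990; wc +0.490/-0.277 → slack +2.408/-1.981; half-tol=0.384, Σhalf²=0.691834
  +I: nom +41.060 → Σnom=145.050; wc +0.235/-0.270 → slack +2.643/-2.251; half-tol=0.253, Σhalf²=0.755590
Nominal = 145.050. Worst-case = [145.050 - 2.251, 145.050 + 2.643] = [142.799, 147.693]. RSS = √0.755590 = 0.869.

nominal=145.050 wc=[142.799,147.693] rss=0.869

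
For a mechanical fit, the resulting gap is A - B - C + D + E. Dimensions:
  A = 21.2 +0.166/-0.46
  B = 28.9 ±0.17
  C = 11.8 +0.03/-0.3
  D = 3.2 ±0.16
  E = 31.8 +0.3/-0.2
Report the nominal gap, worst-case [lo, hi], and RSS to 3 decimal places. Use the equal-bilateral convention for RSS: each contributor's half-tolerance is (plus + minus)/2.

Stack each dimension's contribution:
  +A: nom +21.200 → Σnom=21.200; wc +0.166/-0.460 → slack +0.166/-0.460; half-tol=0.313, Σhalf²=0.097969
  -B: nom -28.900 → Σnom=-7.700; wc +0.170/-0.170 → slack +0.336/-0.630; half-tol=0.170, Σhalf²=0.126869
  -C: nom -11.800 → Σnom=-19.500; wc +0.300/-0.030 → slack +0.636/-0.660; half-tol=0.165, Σhalf²=0.154094
  +D: nom +3.200 → Σnom=-16.300; wc +0.160/-0.160 → slack +0.796/-0.820; half-tol=0.160, Σhalf²=0.179694
  +E: nom +31.800 → Σnom=15.500; wc +0.300/-0.200 → slack +1.096/-1.020; half-tol=0.250, Σhalf²=0.242194
Nominal = 15.500. Worst-case = [15.500 - 1.020, 15.500 + 1.096] = [14.480, 16.596]. RSS = √0.242194 = 0.492.

nominal=15.500 wc=[14.480,16.596] rss=0.492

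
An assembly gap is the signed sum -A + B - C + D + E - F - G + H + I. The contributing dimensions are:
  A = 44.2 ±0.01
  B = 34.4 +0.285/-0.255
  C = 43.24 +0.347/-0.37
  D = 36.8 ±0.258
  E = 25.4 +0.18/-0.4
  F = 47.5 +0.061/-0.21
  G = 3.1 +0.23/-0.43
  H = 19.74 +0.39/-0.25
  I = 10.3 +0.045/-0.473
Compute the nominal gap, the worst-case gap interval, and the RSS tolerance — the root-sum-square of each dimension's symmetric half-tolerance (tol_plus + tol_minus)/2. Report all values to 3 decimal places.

Stack each dimension's contribution:
  -A: nom -44.200 → Σnom=-44.200; wc +0.010/-0.010 → slack +0.010/-0.010; half-tol=0.010, Σhalf²=0.000100
  +B: nom +34.400 → Σnom=-9.800; wc +0.285/-0.255 → slack +0.295/-0.265; half-tol=0.270, Σhalf²=0.073000
  -C: nom -43.240 → Σnom=-53.040; wc +0.370/-0.347 → slack +0.665/-0.612; half-tol=0.358, Σhalf²=0.201522
  +D: nom +36.800 → Σnom=-16.240; wc +0.258/-0.258 → slack +0.923/-0.870; half-tol=0.258, Σhalf²=0.268086
  +E: nom +25.400 → Σnom=9.160; wc +0.180/-0.400 → slack +1.103/-1.270; half-tol=0.290, Σhalf²=0.352186
  -F: nom -47.500 → Σnom=-38.340; wc +0.210/-0.061 → slack +1.313/-1.331; half-tol=0.136, Σhalf²=0.370547
  -G: nom -3.100 → Σnom=-41.440; wc +0.430/-0.230 → slack +1.743/-1.561; half-tol=0.330, Σhalf²=0.479446
  +H: nom +19.740 → Σnom=-21.700; wc +0.390/-0.250 → slack +2.133/-1.811; half-tol=0.320, Σhalf²=0.581847
  +I: nom +10.300 → Σnom=-11.400; wc +0.045/-0.473 → slack +2.178/-2.284; half-tol=0.259, Σhalf²=0.648928
Nominal = -11.400. Worst-case = [-11.400 - 2.284, -11.400 + 2.178] = [-13.684, -9.222]. RSS = √0.648928 = 0.806.

nominal=-11.400 wc=[-13.684,-9.222] rss=0.806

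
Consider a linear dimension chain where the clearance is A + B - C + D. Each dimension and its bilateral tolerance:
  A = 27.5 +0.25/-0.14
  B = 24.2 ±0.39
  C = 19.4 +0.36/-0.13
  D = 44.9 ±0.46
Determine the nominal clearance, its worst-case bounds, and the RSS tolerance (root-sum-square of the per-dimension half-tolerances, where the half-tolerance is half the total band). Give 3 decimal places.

Stack each dimension's contribution:
  +A: nom +27.500 → Σnom=27.500; wc +0.250/-0.140 → slack +0.250/-0.140; half-tol=0.195, Σhalf²=0.038025
  +B: nom +24.200 → Σnom=51.700; wc +0.390/-0.390 → slack +0.640/-0.530; half-tol=0.390, Σhalf²=0.190125
  -C: nom -19.400 → Σnom=32.300; wc +0.130/-0.360 → slack +0.770/-0.890; half-tol=0.245, Σhalf²=0.250150
  +D: nom +44.900 → Σnom=77.200; wc +0.460/-0.460 → slack +1.230/-1.350; half-tol=0.460, Σhalf²=0.461750
Nominal = 77.200. Worst-case = [77.200 - 1.350, 77.200 + 1.230] = [75.850, 78.430]. RSS = √0.461750 = 0.680.

nominal=77.200 wc=[75.850,78.430] rss=0.680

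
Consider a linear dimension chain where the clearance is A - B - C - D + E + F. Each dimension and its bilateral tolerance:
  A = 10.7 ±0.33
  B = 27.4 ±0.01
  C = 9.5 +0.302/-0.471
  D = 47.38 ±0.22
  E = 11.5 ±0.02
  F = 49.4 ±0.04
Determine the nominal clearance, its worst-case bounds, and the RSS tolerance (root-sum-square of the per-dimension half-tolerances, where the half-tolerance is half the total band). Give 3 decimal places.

Stack each dimension's contribution:
  +A: nom +10.700 → Σnom=10.700; wc +0.330/-0.330 → slack +0.330/-0.330; half-tol=0.330, Σhalf²=0.108900
  -B: nom -27.400 → Σnom=-16.700; wc +0.010/-0.010 → slack +0.340/-0.340; half-tol=0.010, Σhalf²=0.109000
  -C: nom -9.500 → Σnom=-26.200; wc +0.471/-0.302 → slack +0.811/-0.642; half-tol=0.386, Σhalf²=0.258382
  -D: nom -47.380 → Σnom=-73.580; wc +0.220/-0.220 → slack +1.031/-0.862; half-tol=0.220, Σhalf²=0.306782
  +E: nom +11.500 → Σnom=-62.080; wc +0.020/-0.020 → slack +1.051/-0.882; half-tol=0.020, Σhalf²=0.307182
  +F: nom +49.400 → Σnom=-12.680; wc +0.040/-0.040 → slack +1.091/-0.922; half-tol=0.040, Σhalf²=0.308782
Nominal = -12.680. Worst-case = [-12.680 - 0.922, -12.680 + 1.091] = [-13.602, -11.589]. RSS = √0.308782 = 0.556.

nominal=-12.680 wc=[-13.602,-11.589] rss=0.556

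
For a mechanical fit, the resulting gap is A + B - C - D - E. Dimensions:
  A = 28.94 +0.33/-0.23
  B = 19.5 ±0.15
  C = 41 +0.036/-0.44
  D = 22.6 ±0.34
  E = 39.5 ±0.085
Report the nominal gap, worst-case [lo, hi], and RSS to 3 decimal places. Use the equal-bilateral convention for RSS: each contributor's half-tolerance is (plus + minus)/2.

Stack each dimension's contribution:
  +A: nom +28.940 → Σnom=28.940; wc +0.330/-0.230 → slack +0.330/-0.230; half-tol=0.280, Σhalf²=0.078400
  +B: nom +19.500 → Σnom=48.440; wc +0.150/-0.150 → slack +0.480/-0.380; half-tol=0.150, Σhalf²=0.100900
  -C: nom -41.000 → Σnom=7.440; wc +0.440/-0.036 → slack +0.920/-0.416; half-tol=0.238, Σhalf²=0.157544
  -D: nom -22.600 → Σnom=-15.160; wc +0.340/-0.340 → slack +1.260/-0.756; half-tol=0.340, Σhalf²=0.273144
  -E: nom -39.500 → Σnom=-54.660; wc +0.085/-0.085 → slack +1.345/-0.841; half-tol=0.085, Σhalf²=0.280369
Nominal = -54.660. Worst-case = [-54.660 - 0.841, -54.660 + 1.345] = [-55.501, -53.315]. RSS = √0.280369 = 0.529.

nominal=-54.660 wc=[-55.501,-53.315] rss=0.529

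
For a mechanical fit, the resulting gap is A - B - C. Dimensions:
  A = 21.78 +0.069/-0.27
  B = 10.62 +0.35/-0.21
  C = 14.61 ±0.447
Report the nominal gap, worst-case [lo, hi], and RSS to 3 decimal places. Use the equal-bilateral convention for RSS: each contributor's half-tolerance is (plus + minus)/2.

Stack each dimension's contribution:
  +A: nom +21.780 → Σnom=21.780; wc +0.069/-0.270 → slack +0.069/-0.270; half-tol=0.170, Σhalf²=0.028730
  -B: nom -10.620 → Σnom=11.160; wc +0.210/-0.350 → slack +0.279/-0.620; half-tol=0.280, Σhalf²=0.107130
  -C: nom -14.610 → Σnom=-3.450; wc +0.447/-0.447 → slack +0.726/-1.067; half-tol=0.447, Σhalf²=0.306939
Nominal = -3.450. Worst-case = [-3.450 - 1.067, -3.450 + 0.726] = [-4.517, -2.724]. RSS = √0.306939 = 0.554.

nominal=-3.450 wc=[-4.517,-2.724] rss=0.554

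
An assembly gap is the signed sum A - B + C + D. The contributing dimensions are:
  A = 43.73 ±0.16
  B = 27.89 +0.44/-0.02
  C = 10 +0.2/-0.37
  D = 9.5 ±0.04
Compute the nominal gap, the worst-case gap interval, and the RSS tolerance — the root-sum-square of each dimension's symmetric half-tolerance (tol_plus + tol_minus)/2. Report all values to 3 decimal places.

Stack each dimension's contribution:
  +A: nom +43.730 → Σnom=43.730; wc +0.160/-0.160 → slack +0.160/-0.160; half-tol=0.160, Σhalf²=0.025600
  -B: nom -27.890 → Σnom=15.840; wc +0.020/-0.440 → slack +0.180/-0.600; half-tol=0.230, Σhalf²=0.078500
  +C: nom +10.000 → Σnom=25.840; wc +0.200/-0.370 → slack +0.380/-0.970; half-tol=0.285, Σhalf²=0.159725
  +D: nom +9.500 → Σnom=35.340; wc +0.040/-0.040 → slack +0.420/-1.010; half-tol=0.040, Σhalf²=0.161325
Nominal = 35.340. Worst-case = [35.340 - 1.010, 35.340 + 0.420] = [34.330, 35.760]. RSS = √0.161325 = 0.402.

nominal=35.340 wc=[34.330,35.760] rss=0.402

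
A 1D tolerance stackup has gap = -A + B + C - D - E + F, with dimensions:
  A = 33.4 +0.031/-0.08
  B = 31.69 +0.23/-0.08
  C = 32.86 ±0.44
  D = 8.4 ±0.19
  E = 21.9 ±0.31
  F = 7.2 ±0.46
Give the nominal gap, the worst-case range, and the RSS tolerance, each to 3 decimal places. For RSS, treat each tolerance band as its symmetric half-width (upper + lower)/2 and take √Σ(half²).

Stack each dimension's contribution:
  -A: nom -33.400 → Σnom=-33.400; wc +0.080/-0.031 → slack +0.080/-0.031; half-tol=0.056, Σhalf²=0.003080
  +B: nom +31.690 → Σnom=-1.710; wc +0.230/-0.080 → slack +0.310/-0.111; half-tol=0.155, Σhalf²=0.027105
  +C: nom +32.860 → Σnom=31.150; wc +0.440/-0.440 → slack +0.750/-0.551; half-tol=0.440, Σhalf²=0.220705
  -D: nom -8.400 → Σnom=22.750; wc +0.190/-0.190 → slack +0.940/-0.741; half-tol=0.190, Σhalf²=0.256805
  -E: nom -21.900 → Σnom=0.850; wc +0.310/-0.310 → slack +1.250/-1.051; half-tol=0.310, Σhalf²=0.352905
  +F: nom +7.200 → Σnom=8.050; wc +0.460/-0.460 → slack +1.710/-1.511; half-tol=0.460, Σhalf²=0.564505
Nominal = 8.050. Worst-case = [8.050 - 1.511, 8.050 + 1.710] = [6.539, 9.760]. RSS = √0.564505 = 0.751.

nominal=8.050 wc=[6.539,9.760] rss=0.751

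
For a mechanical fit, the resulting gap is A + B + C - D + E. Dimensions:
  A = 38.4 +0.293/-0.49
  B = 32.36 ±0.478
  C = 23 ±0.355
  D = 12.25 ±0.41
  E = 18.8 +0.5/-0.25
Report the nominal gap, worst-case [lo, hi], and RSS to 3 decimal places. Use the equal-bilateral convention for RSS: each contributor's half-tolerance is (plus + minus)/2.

nominal=100.310 wc=[98.327,102.346] rss=0.904

Stack each dimension's contribution:
  +A: nom +38.400 → Σnom=38.400; wc +0.293/-0.490 → slack +0.293/-0.490; half-tol=0.391, Σhalf²=0.153272
  +B: nom +32.360 → Σnom=70.760; wc +0.478/-0.478 → slack +0.771/-0.968; half-tol=0.478, Σhalf²=0.381756
  +C: nom +23.000 → Σnom=93.760; wc +0.355/-0.355 → slack +1.126/-1.323; half-tol=0.355, Σhalf²=0.507781
  -D: nom -12.250 → Σnom=81.510; wc +0.410/-0.410 → slack +1.536/-1.733; half-tol=0.410, Σhalf²=0.675881
  +E: nom +18.800 → Σnom=100.310; wc +0.500/-0.250 → slack +2.036/-1.983; half-tol=0.375, Σhalf²=0.816506
Nominal = 100.310. Worst-case = [100.310 - 1.983, 100.310 + 2.036] = [98.327, 102.346]. RSS = √0.816506 = 0.904.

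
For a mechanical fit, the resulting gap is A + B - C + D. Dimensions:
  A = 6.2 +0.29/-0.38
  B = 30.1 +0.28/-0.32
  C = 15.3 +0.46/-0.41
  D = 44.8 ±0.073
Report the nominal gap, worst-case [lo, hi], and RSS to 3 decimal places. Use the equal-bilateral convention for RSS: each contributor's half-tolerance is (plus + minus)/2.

nominal=65.800 wc=[64.567,66.853] rss=0.630

Stack each dimension's contribution:
  +A: nom +6.200 → Σnom=6.200; wc +0.290/-0.380 → slack +0.290/-0.380; half-tol=0.335, Σhalf²=0.112225
  +B: nom +30.100 → Σnom=36.300; wc +0.280/-0.320 → slack +0.570/-0.700; half-tol=0.300, Σhalf²=0.202225
  -C: nom -15.300 → Σnom=21.000; wc +0.410/-0.460 → slack +0.980/-1.160; half-tol=0.435, Σhalf²=0.391450
  +D: nom +44.800 → Σnom=65.800; wc +0.073/-0.073 → slack +1.053/-1.233; half-tol=0.073, Σhalf²=0.396779
Nominal = 65.800. Worst-case = [65.800 - 1.233, 65.800 + 1.053] = [64.567, 66.853]. RSS = √0.396779 = 0.630.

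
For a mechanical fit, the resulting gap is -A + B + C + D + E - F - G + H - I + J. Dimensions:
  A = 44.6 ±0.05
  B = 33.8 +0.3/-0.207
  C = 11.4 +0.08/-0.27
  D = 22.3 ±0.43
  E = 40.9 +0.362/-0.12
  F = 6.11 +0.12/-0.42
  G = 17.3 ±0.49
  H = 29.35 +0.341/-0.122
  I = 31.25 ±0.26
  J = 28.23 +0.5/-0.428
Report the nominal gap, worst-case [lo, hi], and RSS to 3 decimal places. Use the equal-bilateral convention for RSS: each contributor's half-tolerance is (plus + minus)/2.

Stack each dimension's contribution:
  -A: nom -44.600 → Σnom=-44.600; wc +0.050/-0.050 → slack +0.050/-0.050; half-tol=0.050, Σhalf²=0.002500
  +B: nom +33.800 → Σnom=-10.800; wc +0.300/-0.207 → slack +0.350/-0.257; half-tol=0.254, Σhalf²=0.066762
  +C: nom +11.400 → Σnom=0.600; wc +0.080/-0.270 → slack +0.430/-0.527; half-tol=0.175, Σhalf²=0.097387
  +D: nom +22.300 → Σnom=22.900; wc +0.430/-0.430 → slack +0.860/-0.957; half-tol=0.430, Σhalf²=0.282287
  +E: nom +40.900 → Σnom=63.800; wc +0.362/-0.120 → slack +1.222/-1.077; half-tol=0.241, Σhalf²=0.340368
  -F: nom -6.110 → Σnom=57.690; wc +0.420/-0.120 → slack +1.642/-1.197; half-tol=0.270, Σhalf²=0.413268
  -G: nom -17.300 → Σnom=40.390; wc +0.490/-0.490 → slack +2.132/-1.687; half-tol=0.490, Σhalf²=0.653368
  +H: nom +29.350 → Σnom=69.740; wc +0.341/-0.122 → slack +2.473/-1.809; half-tol=0.232, Σhalf²=0.706960
  -I: nom -31.250 → Σnom=38.490; wc +0.260/-0.260 → slack +2.733/-2.069; half-tol=0.260, Σhalf²=0.774560
  +J: nom +28.230 → Σnom=66.720; wc +0.500/-0.428 → slack +3.233/-2.497; half-tol=0.464, Σhalf²=0.989856
Nominal = 66.720. Worst-case = [66.720 - 2.497, 66.720 + 3.233] = [64.223, 69.953]. RSS = √0.989856 = 0.995.

nominal=66.720 wc=[64.223,69.953] rss=0.995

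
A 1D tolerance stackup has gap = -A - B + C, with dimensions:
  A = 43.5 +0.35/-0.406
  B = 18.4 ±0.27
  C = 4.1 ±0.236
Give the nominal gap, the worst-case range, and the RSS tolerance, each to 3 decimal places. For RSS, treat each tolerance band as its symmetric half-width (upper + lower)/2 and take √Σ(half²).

nominal=-57.800 wc=[-58.656,-56.888] rss=0.521

Stack each dimension's contribution:
  -A: nom -43.500 → Σnom=-43.500; wc +0.406/-0.350 → slack +0.406/-0.350; half-tol=0.378, Σhalf²=0.142884
  -B: nom -18.400 → Σnom=-61.900; wc +0.270/-0.270 → slack +0.676/-0.620; half-tol=0.270, Σhalf²=0.215784
  +C: nom +4.100 → Σnom=-57.800; wc +0.236/-0.236 → slack +0.912/-0.856; half-tol=0.236, Σhalf²=0.271480
Nominal = -57.800. Worst-case = [-57.800 - 0.856, -57.800 + 0.912] = [-58.656, -56.888]. RSS = √0.271480 = 0.521.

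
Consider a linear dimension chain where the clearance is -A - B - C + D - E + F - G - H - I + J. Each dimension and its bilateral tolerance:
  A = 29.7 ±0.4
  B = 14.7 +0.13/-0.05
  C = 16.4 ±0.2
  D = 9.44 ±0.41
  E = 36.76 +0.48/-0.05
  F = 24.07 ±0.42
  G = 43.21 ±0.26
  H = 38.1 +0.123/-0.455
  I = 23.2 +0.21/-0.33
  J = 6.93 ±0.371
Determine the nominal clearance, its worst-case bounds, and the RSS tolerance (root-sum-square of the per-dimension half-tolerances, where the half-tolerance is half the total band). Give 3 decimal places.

Stack each dimension's contribution:
  -A: nom -29.700 → Σnom=-29.700; wc +0.400/-0.400 → slack +0.400/-0.400; half-tol=0.400, Σhalf²=0.160000
  -B: nom -14.700 → Σnom=-44.400; wc +0.050/-0.130 → slack +0.450/-0.530; half-tol=0.090, Σhalf²=0.168100
  -C: nom -16.400 → Σnom=-60.800; wc +0.200/-0.200 → slack +0.650/-0.730; half-tol=0.200, Σhalf²=0.208100
  +D: nom +9.440 → Σnom=-51.360; wc +0.410/-0.410 → slack +1.060/-1.140; half-tol=0.410, Σhalf²=0.376200
  -E: nom -36.760 → Σnom=-88.120; wc +0.050/-0.480 → slack +1.110/-1.620; half-tol=0.265, Σhalf²=0.446425
  +F: nom +24.070 → Σnom=-64.050; wc +0.420/-0.420 → slack +1.530/-2.040; half-tol=0.420, Σhalf²=0.622825
  -G: nom -43.210 → Σnom=-107.260; wc +0.260/-0.260 → slack +1.790/-2.300; half-tol=0.260, Σhalf²=0.690425
  -H: nom -38.100 → Σnom=-145.360; wc +0.455/-0.123 → slack +2.245/-2.423; half-tol=0.289, Σhalf²=0.773946
  -I: nom -23.200 → Σnom=-168.560; wc +0.330/-0.210 → slack +2.575/-2.633; half-tol=0.270, Σhalf²=0.846846
  +J: nom +6.930 → Σnom=-161.630; wc +0.371/-0.371 → slack +2.946/-3.004; half-tol=0.371, Σhalf²=0.984487
Nominal = -161.630. Worst-case = [-161.630 - 3.004, -161.630 + 2.946] = [-164.634, -158.684]. RSS = √0.984487 = 0.992.

nominal=-161.630 wc=[-164.634,-158.684] rss=0.992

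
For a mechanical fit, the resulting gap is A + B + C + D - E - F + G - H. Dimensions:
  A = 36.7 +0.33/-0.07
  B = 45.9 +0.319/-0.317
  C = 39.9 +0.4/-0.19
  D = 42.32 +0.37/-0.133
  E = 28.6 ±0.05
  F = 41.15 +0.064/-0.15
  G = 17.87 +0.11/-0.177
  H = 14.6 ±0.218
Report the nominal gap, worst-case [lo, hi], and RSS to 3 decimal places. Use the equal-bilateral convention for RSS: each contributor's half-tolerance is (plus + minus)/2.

Stack each dimension's contribution:
  +A: nom +36.700 → Σnom=36.700; wc +0.330/-0.070 → slack +0.330/-0.070; half-tol=0.200, Σhalf²=0.040000
  +B: nom +45.900 → Σnom=82.600; wc +0.319/-0.317 → slack +0.649/-0.387; half-tol=0.318, Σhalf²=0.141124
  +C: nom +39.900 → Σnom=122.500; wc +0.400/-0.190 → slack +1.049/-0.577; half-tol=0.295, Σhalf²=0.228149
  +D: nom +42.320 → Σnom=164.820; wc +0.370/-0.133 → slack +1.419/-0.710; half-tol=0.252, Σhalf²=0.291401
  -E: nom -28.600 → Σnom=136.220; wc +0.050/-0.050 → slack +1.469/-0.760; half-tol=0.050, Σhalf²=0.293901
  -F: nom -41.150 → Σnom=95.070; wc +0.150/-0.064 → slack +1.619/-0.824; half-tol=0.107, Σhalf²=0.305350
  +G: nom +17.870 → Σnom=112.940; wc +0.110/-0.177 → slack +1.729/-1.001; half-tol=0.143, Σhalf²=0.325943
  -H: nom -14.600 → Σnom=98.340; wc +0.218/-0.218 → slack +1.947/-1.219; half-tol=0.218, Σhalf²=0.373467
Nominal = 98.340. Worst-case = [98.340 - 1.219, 98.340 + 1.947] = [97.121, 100.287]. RSS = √0.373467 = 0.611.

nominal=98.340 wc=[97.121,100.287] rss=0.611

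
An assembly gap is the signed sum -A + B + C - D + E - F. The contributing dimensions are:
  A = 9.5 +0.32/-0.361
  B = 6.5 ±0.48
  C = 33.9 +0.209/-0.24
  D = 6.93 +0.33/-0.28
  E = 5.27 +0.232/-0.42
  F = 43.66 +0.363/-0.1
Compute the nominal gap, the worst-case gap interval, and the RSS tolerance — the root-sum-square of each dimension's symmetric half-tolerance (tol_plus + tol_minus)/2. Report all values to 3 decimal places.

nominal=-14.420 wc=[-16.573,-12.758] rss=0.806

Stack each dimension's contribution:
  -A: nom -9.500 → Σnom=-9.500; wc +0.361/-0.320 → slack +0.361/-0.320; half-tol=0.341, Σhalf²=0.115940
  +B: nom +6.500 → Σnom=-3.000; wc +0.480/-0.480 → slack +0.841/-0.800; half-tol=0.480, Σhalf²=0.346340
  +C: nom +33.900 → Σnom=30.900; wc +0.209/-0.240 → slack +1.050/-1.040; half-tol=0.224, Σhalf²=0.396740
  -D: nom -6.930 → Σnom=23.970; wc +0.280/-0.330 → slack +1.330/-1.370; half-tol=0.305, Σhalf²=0.489766
  +E: nom +5.270 → Σnom=29.240; wc +0.232/-0.420 → slack +1.562/-1.790; half-tol=0.326, Σhalf²=0.596042
  -F: nom -43.660 → Σnom=-14.420; wc +0.100/-0.363 → slack +1.662/-2.153; half-tol=0.231, Σhalf²=0.649634
Nominal = -14.420. Worst-case = [-14.420 - 2.153, -14.420 + 1.662] = [-16.573, -12.758]. RSS = √0.649634 = 0.806.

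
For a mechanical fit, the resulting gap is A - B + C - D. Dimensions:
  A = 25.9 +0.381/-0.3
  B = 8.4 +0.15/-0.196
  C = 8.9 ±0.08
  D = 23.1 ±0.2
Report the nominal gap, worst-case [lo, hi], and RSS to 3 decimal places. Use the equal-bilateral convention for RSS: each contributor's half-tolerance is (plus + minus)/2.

Stack each dimension's contribution:
  +A: nom +25.900 → Σnom=25.900; wc +0.381/-0.300 → slack +0.381/-0.300; half-tol=0.341, Σhalf²=0.115940
  -B: nom -8.400 → Σnom=17.500; wc +0.196/-0.150 → slack +0.577/-0.450; half-tol=0.173, Σhalf²=0.145869
  +C: nom +8.900 → Σnom=26.400; wc +0.080/-0.080 → slack +0.657/-0.530; half-tol=0.080, Σhalf²=0.152269
  -D: nom -23.100 → Σnom=3.300; wc +0.200/-0.200 → slack +0.857/-0.730; half-tol=0.200, Σhalf²=0.192269
Nominal = 3.300. Worst-case = [3.300 - 0.730, 3.300 + 0.857] = [2.570, 4.157]. RSS = √0.192269 = 0.438.

nominal=3.300 wc=[2.570,4.157] rss=0.438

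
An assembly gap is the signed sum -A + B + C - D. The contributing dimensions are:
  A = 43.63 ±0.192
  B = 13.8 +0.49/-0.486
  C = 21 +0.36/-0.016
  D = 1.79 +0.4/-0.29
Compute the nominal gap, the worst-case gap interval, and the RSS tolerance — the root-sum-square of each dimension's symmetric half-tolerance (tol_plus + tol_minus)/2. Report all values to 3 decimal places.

Stack each dimension's contribution:
  -A: nom -43.630 → Σnom=-43.630; wc +0.192/-0.192 → slack +0.192/-0.192; half-tol=0.192, Σhalf²=0.036864
  +B: nom +13.800 → Σnom=-29.830; wc +0.490/-0.486 → slack +0.682/-0.678; half-tol=0.488, Σhalf²=0.275008
  +C: nom +21.000 → Σnom=-8.830; wc +0.360/-0.016 → slack +1.042/-0.694; half-tol=0.188, Σhalf²=0.310352
  -D: nom -1.790 → Σnom=-10.620; wc +0.290/-0.400 → slack +1.332/-1.094; half-tol=0.345, Σhalf²=0.429377
Nominal = -10.620. Worst-case = [-10.620 - 1.094, -10.620 + 1.332] = [-11.714, -9.288]. RSS = √0.429377 = 0.655.

nominal=-10.620 wc=[-11.714,-9.288] rss=0.655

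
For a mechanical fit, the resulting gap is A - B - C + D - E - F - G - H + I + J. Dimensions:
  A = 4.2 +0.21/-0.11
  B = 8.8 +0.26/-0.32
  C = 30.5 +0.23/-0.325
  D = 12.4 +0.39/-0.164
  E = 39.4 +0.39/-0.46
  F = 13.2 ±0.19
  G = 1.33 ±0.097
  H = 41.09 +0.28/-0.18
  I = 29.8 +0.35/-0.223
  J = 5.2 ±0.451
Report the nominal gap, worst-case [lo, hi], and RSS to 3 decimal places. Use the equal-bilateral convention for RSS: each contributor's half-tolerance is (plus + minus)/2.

nominal=-82.720 wc=[-85.115,-79.747] rss=0.910

Stack each dimension's contribution:
  +A: nom +4.200 → Σnom=4.200; wc +0.210/-0.110 → slack +0.210/-0.110; half-tol=0.160, Σhalf²=0.025600
  -B: nom -8.800 → Σnom=-4.600; wc +0.320/-0.260 → slack +0.530/-0.370; half-tol=0.290, Σhalf²=0.109700
  -C: nom -30.500 → Σnom=-35.100; wc +0.325/-0.230 → slack +0.855/-0.600; half-tol=0.278, Σhalf²=0.186706
  +D: nom +12.400 → Σnom=-22.700; wc +0.390/-0.164 → slack +1.245/-0.764; half-tol=0.277, Σhalf²=0.263435
  -E: nom -39.400 → Σnom=-62.100; wc +0.460/-0.390 → slack +1.705/-1.154; half-tol=0.425, Σhalf²=0.444060
  -F: nom -13.200 → Σnom=-75.300; wc +0.190/-0.190 → slack +1.895/-1.344; half-tol=0.190, Σhalf²=0.480160
  -G: nom -1.330 → Σnom=-76.630; wc +0.097/-0.097 → slack +1.992/-1.441; half-tol=0.097, Σhalf²=0.489569
  -H: nom -41.090 → Σnom=-117.720; wc +0.180/-0.280 → slack +2.172/-1.721; half-tol=0.230, Σhalf²=0.542469
  +I: nom +29.800 → Σnom=-87.920; wc +0.350/-0.223 → slack +2.522/-1.944; half-tol=0.286, Σhalf²=0.624552
  +J: nom +5.200 → Σnom=-82.720; wc +0.451/-0.451 → slack +2.973/-2.395; half-tol=0.451, Σhalf²=0.827953
Nominal = -82.720. Worst-case = [-82.720 - 2.395, -82.720 + 2.973] = [-85.115, -79.747]. RSS = √0.827953 = 0.910.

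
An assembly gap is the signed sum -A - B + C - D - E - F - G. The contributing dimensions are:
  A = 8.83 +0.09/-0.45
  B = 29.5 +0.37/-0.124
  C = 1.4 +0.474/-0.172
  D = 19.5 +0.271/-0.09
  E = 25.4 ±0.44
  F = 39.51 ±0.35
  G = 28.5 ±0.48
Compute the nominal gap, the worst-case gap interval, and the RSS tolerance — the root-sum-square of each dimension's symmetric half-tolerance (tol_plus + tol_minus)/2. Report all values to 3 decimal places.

nominal=-149.840 wc=[-152.013,-147.432] rss=0.904

Stack each dimension's contribution:
  -A: nom -8.830 → Σnom=-8.830; wc +0.450/-0.090 → slack +0.450/-0.090; half-tol=0.270, Σhalf²=0.072900
  -B: nom -29.500 → Σnom=-38.330; wc +0.124/-0.370 → slack +0.574/-0.460; half-tol=0.247, Σhalf²=0.133909
  +C: nom +1.400 → Σnom=-36.930; wc +0.474/-0.172 → slack +1.048/-0.632; half-tol=0.323, Σhalf²=0.238238
  -D: nom -19.500 → Σnom=-56.430; wc +0.090/-0.271 → slack +1.138/-0.903; half-tol=0.180, Σhalf²=0.270818
  -E: nom -25.400 → Σnom=-81.830; wc +0.440/-0.440 → slack +1.578/-1.343; half-tol=0.440, Σhalf²=0.464418
  -F: nom -39.510 → Σnom=-121.340; wc +0.350/-0.350 → slack +1.928/-1.693; half-tol=0.350, Σhalf²=0.586918
  -G: nom -28.500 → Σnom=-149.840; wc +0.480/-0.480 → slack +2.408/-2.173; half-tol=0.480, Σhalf²=0.817318
Nominal = -149.840. Worst-case = [-149.840 - 2.173, -149.840 + 2.408] = [-152.013, -147.432]. RSS = √0.817318 = 0.904.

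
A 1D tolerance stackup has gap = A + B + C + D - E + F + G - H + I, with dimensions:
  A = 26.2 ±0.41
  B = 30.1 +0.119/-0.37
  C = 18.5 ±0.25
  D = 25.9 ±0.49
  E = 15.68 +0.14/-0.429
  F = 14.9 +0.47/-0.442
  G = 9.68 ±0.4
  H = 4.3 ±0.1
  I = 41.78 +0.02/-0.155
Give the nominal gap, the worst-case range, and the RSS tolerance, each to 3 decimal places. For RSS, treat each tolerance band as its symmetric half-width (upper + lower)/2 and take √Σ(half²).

Stack each dimension's contribution:
  +A: nom +26.200 → Σnom=26.200; wc +0.410/-0.410 → slack +0.410/-0.410; half-tol=0.410, Σhalf²=0.168100
  +B: nom +30.100 → Σnom=56.300; wc +0.119/-0.370 → slack +0.529/-0.780; half-tol=0.244, Σhalf²=0.227880
  +C: nom +18.500 → Σnom=74.800; wc +0.250/-0.250 → slack +0.779/-1.030; half-tol=0.250, Σhalf²=0.290380
  +D: nom +25.900 → Σnom=100.700; wc +0.490/-0.490 → slack +1.269/-1.520; half-tol=0.490, Σhalf²=0.530480
  -E: nom -15.680 → Σnom=85.020; wc +0.429/-0.140 → slack +1.698/-1.660; half-tol=0.284, Σhalf²=0.611420
  +F: nom +14.900 → Σnom=99.920; wc +0.470/-0.442 → slack +2.168/-2.102; half-tol=0.456, Σhalf²=0.819356
  +G: nom +9.680 → Σnom=109.600; wc +0.400/-0.400 → slack +2.568/-2.502; half-tol=0.400, Σhalf²=0.979356
  -H: nom -4.300 → Σnom=105.300; wc +0.100/-0.100 → slack +2.668/-2.602; half-tol=0.100, Σhalf²=0.989356
  +I: nom +41.780 → Σnom=147.080; wc +0.020/-0.155 → slack +2.688/-2.757; half-tol=0.087, Σhalf²=0.997013
Nominal = 147.080. Worst-case = [147.080 - 2.757, 147.080 + 2.688] = [144.323, 149.768]. RSS = √0.997013 = 0.999.

nominal=147.080 wc=[144.323,149.768] rss=0.999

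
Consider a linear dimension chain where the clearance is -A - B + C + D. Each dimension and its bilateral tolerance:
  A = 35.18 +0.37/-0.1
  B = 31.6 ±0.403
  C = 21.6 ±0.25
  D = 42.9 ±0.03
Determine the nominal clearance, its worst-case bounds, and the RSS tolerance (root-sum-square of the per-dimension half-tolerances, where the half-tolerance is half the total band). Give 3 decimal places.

nominal=-2.280 wc=[-3.333,-1.497] rss=0.530

Stack each dimension's contribution:
  -A: nom -35.180 → Σnom=-35.180; wc +0.100/-0.370 → slack +0.100/-0.370; half-tol=0.235, Σhalf²=0.055225
  -B: nom -31.600 → Σnom=-66.780; wc +0.403/-0.403 → slack +0.503/-0.773; half-tol=0.403, Σhalf²=0.217634
  +C: nom +21.600 → Σnom=-45.180; wc +0.250/-0.250 → slack +0.753/-1.023; half-tol=0.250, Σhalf²=0.280134
  +D: nom +42.900 → Σnom=-2.280; wc +0.030/-0.030 → slack +0.783/-1.053; half-tol=0.030, Σhalf²=0.281034
Nominal = -2.280. Worst-case = [-2.280 - 1.053, -2.280 + 0.783] = [-3.333, -1.497]. RSS = √0.281034 = 0.530.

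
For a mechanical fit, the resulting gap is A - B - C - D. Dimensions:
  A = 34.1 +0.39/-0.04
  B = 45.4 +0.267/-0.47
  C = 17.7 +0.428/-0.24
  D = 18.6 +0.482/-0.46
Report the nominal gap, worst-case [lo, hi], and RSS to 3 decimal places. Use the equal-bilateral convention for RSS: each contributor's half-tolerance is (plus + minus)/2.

nominal=-47.600 wc=[-48.817,-46.040] rss=0.718

Stack each dimension's contribution:
  +A: nom +34.100 → Σnom=34.100; wc +0.390/-0.040 → slack +0.390/-0.040; half-tol=0.215, Σhalf²=0.046225
  -B: nom -45.400 → Σnom=-11.300; wc +0.470/-0.267 → slack +0.860/-0.307; half-tol=0.368, Σhalf²=0.182017
  -C: nom -17.700 → Σnom=-29.000; wc +0.240/-0.428 → slack +1.100/-0.735; half-tol=0.334, Σhalf²=0.293573
  -D: nom -18.600 → Σnom=-47.600; wc +0.460/-0.482 → slack +1.560/-1.217; half-tol=0.471, Σhalf²=0.515414
Nominal = -47.600. Worst-case = [-47.600 - 1.217, -47.600 + 1.560] = [-48.817, -46.040]. RSS = √0.515414 = 0.718.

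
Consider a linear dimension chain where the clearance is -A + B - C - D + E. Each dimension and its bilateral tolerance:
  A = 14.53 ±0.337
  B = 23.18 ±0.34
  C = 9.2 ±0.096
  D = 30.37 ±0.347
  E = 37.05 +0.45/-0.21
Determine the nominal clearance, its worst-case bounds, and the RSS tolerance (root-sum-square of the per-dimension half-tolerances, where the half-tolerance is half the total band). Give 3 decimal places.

nominal=6.130 wc=[4.800,7.700] rss=0.684

Stack each dimension's contribution:
  -A: nom -14.530 → Σnom=-14.530; wc +0.337/-0.337 → slack +0.337/-0.337; half-tol=0.337, Σhalf²=0.113569
  +B: nom +23.180 → Σnom=8.650; wc +0.340/-0.340 → slack +0.677/-0.677; half-tol=0.340, Σhalf²=0.229169
  -C: nom -9.200 → Σnom=-0.550; wc +0.096/-0.096 → slack +0.773/-0.773; half-tol=0.096, Σhalf²=0.238385
  -D: nom -30.370 → Σnom=-30.920; wc +0.347/-0.347 → slack +1.120/-1.120; half-tol=0.347, Σhalf²=0.358794
  +E: nom +37.050 → Σnom=6.130; wc +0.450/-0.210 → slack +1.570/-1.330; half-tol=0.330, Σhalf²=0.467694
Nominal = 6.130. Worst-case = [6.130 - 1.330, 6.130 + 1.570] = [4.800, 7.700]. RSS = √0.467694 = 0.684.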